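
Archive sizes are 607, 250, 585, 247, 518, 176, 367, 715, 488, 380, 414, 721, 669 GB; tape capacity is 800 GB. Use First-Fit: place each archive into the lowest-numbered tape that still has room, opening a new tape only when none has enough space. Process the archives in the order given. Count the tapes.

607 GB → tape 1 (remaining 193 GB)
250 GB → tape 2 (remaining 550 GB)
585 GB → tape 3 (remaining 215 GB)
247 GB → tape 2 (remaining 303 GB)
518 GB → tape 4 (remaining 282 GB)
176 GB → tape 1 (remaining 17 GB)
367 GB → tape 5 (remaining 433 GB)
715 GB → tape 6 (remaining 85 GB)
488 GB → tape 7 (remaining 312 GB)
380 GB → tape 5 (remaining 53 GB)
414 GB → tape 8 (remaining 386 GB)
721 GB → tape 9 (remaining 79 GB)
669 GB → tape 10 (remaining 131 GB)
Final tapes: [607,176] [250,247] [585] [518] [367,380] [715] [488] [414] [721] [669].

10 tapes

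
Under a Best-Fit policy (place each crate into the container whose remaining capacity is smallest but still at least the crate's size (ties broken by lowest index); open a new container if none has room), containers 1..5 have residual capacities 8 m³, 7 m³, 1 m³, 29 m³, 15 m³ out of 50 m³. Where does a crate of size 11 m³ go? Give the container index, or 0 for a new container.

5

Containers with room: container 4 (29 m³), container 5 (15 m³).
Tightest fit is container 5 with 15 m³ free.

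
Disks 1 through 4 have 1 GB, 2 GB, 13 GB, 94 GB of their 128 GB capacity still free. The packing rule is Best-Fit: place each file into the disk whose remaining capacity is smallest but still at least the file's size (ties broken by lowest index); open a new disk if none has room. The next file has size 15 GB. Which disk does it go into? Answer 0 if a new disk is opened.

Disks with room: disk 4 (94 GB).
Tightest fit is disk 4 with 94 GB free.

4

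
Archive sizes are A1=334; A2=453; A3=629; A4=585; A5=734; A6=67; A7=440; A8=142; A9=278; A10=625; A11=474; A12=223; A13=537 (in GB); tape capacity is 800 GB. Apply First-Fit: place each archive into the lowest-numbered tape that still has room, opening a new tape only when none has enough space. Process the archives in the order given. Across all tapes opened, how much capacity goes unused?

879

A1 (334 GB) → tape 1 (remaining 466 GB)
A2 (453 GB) → tape 1 (remaining 13 GB)
A3 (629 GB) → tape 2 (remaining 171 GB)
A4 (585 GB) → tape 3 (remaining 215 GB)
A5 (734 GB) → tape 4 (remaining 66 GB)
A6 (67 GB) → tape 2 (remaining 104 GB)
A7 (440 GB) → tape 5 (remaining 360 GB)
A8 (142 GB) → tape 3 (remaining 73 GB)
A9 (278 GB) → tape 5 (remaining 82 GB)
A10 (625 GB) → tape 6 (remaining 175 GB)
A11 (474 GB) → tape 7 (remaining 326 GB)
A12 (223 GB) → tape 7 (remaining 103 GB)
A13 (537 GB) → tape 8 (remaining 263 GB)
8 tapes × 800 GB = 6400 GB; used 5521 GB; unused 879 GB.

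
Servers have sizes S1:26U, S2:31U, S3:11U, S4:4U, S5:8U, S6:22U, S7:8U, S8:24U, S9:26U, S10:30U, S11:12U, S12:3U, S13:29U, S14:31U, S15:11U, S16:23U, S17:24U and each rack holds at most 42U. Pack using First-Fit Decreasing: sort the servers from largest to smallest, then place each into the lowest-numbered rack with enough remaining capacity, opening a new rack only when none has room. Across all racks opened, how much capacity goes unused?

97

Sorted descending: 31, 31, 30, 29, 26, 26, 24, 24, 23, 22, 12, 11, 11, 8, 8, 4, 3.
rack 1: place 31U, 11U left
rack 2: place 31U, 11U left
rack 3: place 30U, 12U left
rack 4: place 29U, 13U left
rack 5: place 26U, 16U left
rack 6: place 26U, 16U left
rack 7: place 24U, 18U left
rack 8: place 24U, 18U left
rack 9: place 23U, 19U left
rack 10: place 22U, 20U left
rack 3: place 12U, 0U left
rack 1: place 11U, 0U left
rack 2: place 11U, 0U left
rack 4: place 8U, 5U left
rack 5: place 8U, 8U left
rack 4: place 4U, 1U left
rack 5: place 3U, 5U left
10 racks × 42U = 420U; used 323U; unused 97U.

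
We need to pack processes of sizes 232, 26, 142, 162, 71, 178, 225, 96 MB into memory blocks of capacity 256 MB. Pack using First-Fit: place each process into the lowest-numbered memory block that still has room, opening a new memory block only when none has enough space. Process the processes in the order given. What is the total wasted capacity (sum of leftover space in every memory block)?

404

232 MB → memory block 1 (remaining 24 MB)
26 MB → memory block 2 (remaining 230 MB)
142 MB → memory block 2 (remaining 88 MB)
162 MB → memory block 3 (remaining 94 MB)
71 MB → memory block 2 (remaining 17 MB)
178 MB → memory block 4 (remaining 78 MB)
225 MB → memory block 5 (remaining 31 MB)
96 MB → memory block 6 (remaining 160 MB)
6 memory blocks × 256 MB = 1536 MB; used 1132 MB; unused 404 MB.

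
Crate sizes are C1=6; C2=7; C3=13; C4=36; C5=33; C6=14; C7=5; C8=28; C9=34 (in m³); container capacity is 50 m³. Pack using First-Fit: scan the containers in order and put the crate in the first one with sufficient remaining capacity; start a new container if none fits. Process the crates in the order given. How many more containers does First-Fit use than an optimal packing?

First-Fit: [6,7,13,14,5] [36] [33] [28] [34] → 5 containers.
Total size 176 m³; any packing needs at least ⌈176/50⌉ = 4 containers.
An optimal packing achieves that bound: [36,14] [34,13] [33,7,6] [28,5] → 4 containers.
Excess: 5 − 4 = 1.

1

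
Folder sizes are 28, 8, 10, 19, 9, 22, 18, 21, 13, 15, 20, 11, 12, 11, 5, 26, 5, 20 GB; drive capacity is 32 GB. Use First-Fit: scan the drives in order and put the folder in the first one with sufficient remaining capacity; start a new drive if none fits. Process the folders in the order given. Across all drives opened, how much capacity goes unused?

28 GB → drive 1 (remaining 4 GB)
8 GB → drive 2 (remaining 24 GB)
10 GB → drive 2 (remaining 14 GB)
19 GB → drive 3 (remaining 13 GB)
9 GB → drive 2 (remaining 5 GB)
22 GB → drive 4 (remaining 10 GB)
18 GB → drive 5 (remaining 14 GB)
21 GB → drive 6 (remaining 11 GB)
13 GB → drive 3 (remaining 0 GB)
15 GB → drive 7 (remaining 17 GB)
20 GB → drive 8 (remaining 12 GB)
11 GB → drive 5 (remaining 3 GB)
12 GB → drive 7 (remaining 5 GB)
11 GB → drive 6 (remaining 0 GB)
5 GB → drive 2 (remaining 0 GB)
26 GB → drive 9 (remaining 6 GB)
5 GB → drive 4 (remaining 5 GB)
20 GB → drive 10 (remaining 12 GB)
10 drives × 32 GB = 320 GB; used 273 GB; unused 47 GB.

47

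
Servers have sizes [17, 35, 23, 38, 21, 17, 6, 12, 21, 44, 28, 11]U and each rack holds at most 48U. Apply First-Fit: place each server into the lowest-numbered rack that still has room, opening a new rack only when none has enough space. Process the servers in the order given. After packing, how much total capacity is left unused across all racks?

17U → rack 1 (remaining 31U)
35U → rack 2 (remaining 13U)
23U → rack 1 (remaining 8U)
38U → rack 3 (remaining 10U)
21U → rack 4 (remaining 27U)
17U → rack 4 (remaining 10U)
6U → rack 1 (remaining 2U)
12U → rack 2 (remaining 1U)
21U → rack 5 (remaining 27U)
44U → rack 6 (remaining 4U)
28U → rack 7 (remaining 20U)
11U → rack 5 (remaining 16U)
7 racks × 48U = 336U; used 273U; unused 63U.

63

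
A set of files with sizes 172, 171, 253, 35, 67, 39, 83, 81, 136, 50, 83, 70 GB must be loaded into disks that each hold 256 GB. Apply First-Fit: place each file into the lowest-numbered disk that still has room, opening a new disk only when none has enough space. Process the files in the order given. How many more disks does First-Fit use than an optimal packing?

1

First-Fit: [172,35,39] [171,67] [253] [83,81,50] [136,83] [70] → 6 disks.
Total size 1240 GB; any packing needs at least ⌈1240/256⌉ = 5 disks.
An optimal packing achieves that bound: [253] [172,83] [171,83] [136,81,39] [70,67,50,35] → 5 disks.
Excess: 6 − 5 = 1.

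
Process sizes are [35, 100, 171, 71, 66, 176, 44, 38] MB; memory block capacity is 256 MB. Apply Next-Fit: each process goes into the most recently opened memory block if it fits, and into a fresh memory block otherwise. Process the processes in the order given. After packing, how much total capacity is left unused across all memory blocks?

Put 35 MB in memory block 1; 221 MB remain.
Put 100 MB in memory block 1; 121 MB remain.
Put 171 MB in memory block 2; 85 MB remain.
Put 71 MB in memory block 2; 14 MB remain.
Put 66 MB in memory block 3; 190 MB remain.
Put 176 MB in memory block 3; 14 MB remain.
Put 44 MB in memory block 4; 212 MB remain.
Put 38 MB in memory block 4; 174 MB remain.
4 memory blocks × 256 MB = 1024 MB; used 701 MB; unused 323 MB.

323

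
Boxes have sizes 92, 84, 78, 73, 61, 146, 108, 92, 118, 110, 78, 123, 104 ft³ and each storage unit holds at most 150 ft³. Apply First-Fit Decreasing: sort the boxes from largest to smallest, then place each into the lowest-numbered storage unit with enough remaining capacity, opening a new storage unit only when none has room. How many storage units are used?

12 storage units

Sorted descending: 146, 123, 118, 110, 108, 104, 92, 92, 84, 78, 78, 73, 61.
Put 146 ft³ in storage unit 1; 4 ft³ remain.
Put 123 ft³ in storage unit 2; 27 ft³ remain.
Put 118 ft³ in storage unit 3; 32 ft³ remain.
Put 110 ft³ in storage unit 4; 40 ft³ remain.
Put 108 ft³ in storage unit 5; 42 ft³ remain.
Put 104 ft³ in storage unit 6; 46 ft³ remain.
Put 92 ft³ in storage unit 7; 58 ft³ remain.
Put 92 ft³ in storage unit 8; 58 ft³ remain.
Put 84 ft³ in storage unit 9; 66 ft³ remain.
Put 78 ft³ in storage unit 10; 72 ft³ remain.
Put 78 ft³ in storage unit 11; 72 ft³ remain.
Put 73 ft³ in storage unit 12; 77 ft³ remain.
Put 61 ft³ in storage unit 9; 5 ft³ remain.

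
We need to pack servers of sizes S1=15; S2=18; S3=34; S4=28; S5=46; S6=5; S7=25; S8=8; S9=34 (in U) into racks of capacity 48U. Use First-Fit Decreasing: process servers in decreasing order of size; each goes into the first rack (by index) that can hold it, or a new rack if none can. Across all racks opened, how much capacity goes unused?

Sorted descending: 46, 34, 34, 28, 25, 18, 15, 8, 5.
Put 46U in rack 1; 2U remain.
Put 34U in rack 2; 14U remain.
Put 34U in rack 3; 14U remain.
Put 28U in rack 4; 20U remain.
Put 25U in rack 5; 23U remain.
Put 18U in rack 4; 2U remain.
Put 15U in rack 5; 8U remain.
Put 8U in rack 2; 6U remain.
Put 5U in rack 2; 1U remain.
5 racks × 48U = 240U; used 213U; unused 27U.

27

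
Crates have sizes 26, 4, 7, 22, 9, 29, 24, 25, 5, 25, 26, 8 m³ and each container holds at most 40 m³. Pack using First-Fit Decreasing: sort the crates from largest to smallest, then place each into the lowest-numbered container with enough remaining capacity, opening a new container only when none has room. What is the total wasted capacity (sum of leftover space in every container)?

70

Sorted descending: 29, 26, 26, 25, 25, 24, 22, 9, 8, 7, 5, 4.
Put 29 m³ in container 1; 11 m³ remain.
Put 26 m³ in container 2; 14 m³ remain.
Put 26 m³ in container 3; 14 m³ remain.
Put 25 m³ in container 4; 15 m³ remain.
Put 25 m³ in container 5; 15 m³ remain.
Put 24 m³ in container 6; 16 m³ remain.
Put 22 m³ in container 7; 18 m³ remain.
Put 9 m³ in container 1; 2 m³ remain.
Put 8 m³ in container 2; 6 m³ remain.
Put 7 m³ in container 3; 7 m³ remain.
Put 5 m³ in container 2; 1 m³ remain.
Put 4 m³ in container 3; 3 m³ remain.
7 containers × 40 m³ = 280 m³; used 210 m³; unused 70 m³.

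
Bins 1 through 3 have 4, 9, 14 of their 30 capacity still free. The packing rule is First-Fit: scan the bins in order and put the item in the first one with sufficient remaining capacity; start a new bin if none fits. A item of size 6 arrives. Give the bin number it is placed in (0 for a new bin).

Bins with room: bin 2 (9), bin 3 (14).
The first with room is bin 2.

2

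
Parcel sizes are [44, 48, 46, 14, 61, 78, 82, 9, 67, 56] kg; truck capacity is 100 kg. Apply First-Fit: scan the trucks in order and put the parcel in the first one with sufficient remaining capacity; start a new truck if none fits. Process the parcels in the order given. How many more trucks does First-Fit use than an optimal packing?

First-Fit: [44,48] [46,14,9] [61] [78] [82] [67] [56] → 7 trucks.
Total size 505 kg; any packing needs at least ⌈505/100⌉ = 6 trucks.
An optimal packing achieves that bound: [82,14] [78,9] [67] [61] [56,44] [48,46] → 6 trucks.
Excess: 7 − 6 = 1.

1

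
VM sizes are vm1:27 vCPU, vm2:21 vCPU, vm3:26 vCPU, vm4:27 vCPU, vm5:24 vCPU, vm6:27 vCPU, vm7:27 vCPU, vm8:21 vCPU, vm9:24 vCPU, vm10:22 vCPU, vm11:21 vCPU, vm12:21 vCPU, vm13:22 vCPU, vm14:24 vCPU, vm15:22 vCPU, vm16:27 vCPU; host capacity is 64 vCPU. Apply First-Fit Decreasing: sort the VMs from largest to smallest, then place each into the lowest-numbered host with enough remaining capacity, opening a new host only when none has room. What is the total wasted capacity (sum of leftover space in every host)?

Sorted descending: 27, 27, 27, 27, 27, 26, 24, 24, 24, 22, 22, 22, 21, 21, 21, 21.
host 1: place 27 vCPU, 37 vCPU left
host 1: place 27 vCPU, 10 vCPU left
host 2: place 27 vCPU, 37 vCPU left
host 2: place 27 vCPU, 10 vCPU left
host 3: place 27 vCPU, 37 vCPU left
host 3: place 26 vCPU, 11 vCPU left
host 4: place 24 vCPU, 40 vCPU left
host 4: place 24 vCPU, 16 vCPU left
host 5: place 24 vCPU, 40 vCPU left
host 5: place 22 vCPU, 18 vCPU left
host 6: place 22 vCPU, 42 vCPU left
host 6: place 22 vCPU, 20 vCPU left
host 7: place 21 vCPU, 43 vCPU left
host 7: place 21 vCPU, 22 vCPU left
host 7: place 21 vCPU, 1 vCPU left
host 8: place 21 vCPU, 43 vCPU left
8 hosts × 64 vCPU = 512 vCPU; used 383 vCPU; unused 129 vCPU.

129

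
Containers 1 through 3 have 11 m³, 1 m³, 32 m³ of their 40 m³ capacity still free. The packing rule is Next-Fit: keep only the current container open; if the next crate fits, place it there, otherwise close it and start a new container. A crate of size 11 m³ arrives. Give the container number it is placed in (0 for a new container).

Next-Fit only looks at container 3, which has 32 m³ free.
11 m³ fits there.

3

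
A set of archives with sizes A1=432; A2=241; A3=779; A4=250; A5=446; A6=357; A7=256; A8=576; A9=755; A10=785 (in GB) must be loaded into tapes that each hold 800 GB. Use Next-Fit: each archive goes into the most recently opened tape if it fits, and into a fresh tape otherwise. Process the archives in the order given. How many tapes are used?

Put A1 (432 GB) in tape 1; 368 GB remain.
Put A2 (241 GB) in tape 1; 127 GB remain.
Put A3 (779 GB) in tape 2; 21 GB remain.
Put A4 (250 GB) in tape 3; 550 GB remain.
Put A5 (446 GB) in tape 3; 104 GB remain.
Put A6 (357 GB) in tape 4; 443 GB remain.
Put A7 (256 GB) in tape 4; 187 GB remain.
Put A8 (576 GB) in tape 5; 224 GB remain.
Put A9 (755 GB) in tape 6; 45 GB remain.
Put A10 (785 GB) in tape 7; 15 GB remain.
Final tapes: [432,241] [779] [250,446] [357,256] [576] [755] [785].

7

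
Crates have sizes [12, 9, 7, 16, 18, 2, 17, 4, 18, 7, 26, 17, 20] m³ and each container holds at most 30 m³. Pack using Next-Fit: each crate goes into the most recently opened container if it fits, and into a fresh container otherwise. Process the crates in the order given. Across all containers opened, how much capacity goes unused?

Put 12 m³ in container 1; 18 m³ remain.
Put 9 m³ in container 1; 9 m³ remain.
Put 7 m³ in container 1; 2 m³ remain.
Put 16 m³ in container 2; 14 m³ remain.
Put 18 m³ in container 3; 12 m³ remain.
Put 2 m³ in container 3; 10 m³ remain.
Put 17 m³ in container 4; 13 m³ remain.
Put 4 m³ in container 4; 9 m³ remain.
Put 18 m³ in container 5; 12 m³ remain.
Put 7 m³ in container 5; 5 m³ remain.
Put 26 m³ in container 6; 4 m³ remain.
Put 17 m³ in container 7; 13 m³ remain.
Put 20 m³ in container 8; 10 m³ remain.
8 containers × 30 m³ = 240 m³; used 173 m³; unused 67 m³.

67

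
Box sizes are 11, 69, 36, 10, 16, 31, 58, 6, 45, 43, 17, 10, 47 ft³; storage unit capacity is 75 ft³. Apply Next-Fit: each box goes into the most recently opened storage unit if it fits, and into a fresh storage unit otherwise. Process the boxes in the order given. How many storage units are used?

11 ft³ → storage unit 1 (remaining 64 ft³)
69 ft³ → storage unit 2 (remaining 6 ft³)
36 ft³ → storage unit 3 (remaining 39 ft³)
10 ft³ → storage unit 3 (remaining 29 ft³)
16 ft³ → storage unit 3 (remaining 13 ft³)
31 ft³ → storage unit 4 (remaining 44 ft³)
58 ft³ → storage unit 5 (remaining 17 ft³)
6 ft³ → storage unit 5 (remaining 11 ft³)
45 ft³ → storage unit 6 (remaining 30 ft³)
43 ft³ → storage unit 7 (remaining 32 ft³)
17 ft³ → storage unit 7 (remaining 15 ft³)
10 ft³ → storage unit 7 (remaining 5 ft³)
47 ft³ → storage unit 8 (remaining 28 ft³)
Final storage units: [11] [69] [36,10,16] [31] [58,6] [45] [43,17,10] [47].

8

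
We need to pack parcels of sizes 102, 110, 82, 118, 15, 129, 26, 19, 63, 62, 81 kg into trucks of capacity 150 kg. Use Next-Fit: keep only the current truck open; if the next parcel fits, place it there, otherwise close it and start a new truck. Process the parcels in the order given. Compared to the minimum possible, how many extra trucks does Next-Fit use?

1

Next-Fit: [102] [110] [82] [118,15] [129] [26,19,63] [62,81] → 7 trucks.
Total size 807 kg; any packing needs at least ⌈807/150⌉ = 6 trucks.
An optimal packing achieves that bound: [129,19] [118,26] [110,15] [102] [82,63] [81,62] → 6 trucks.
Excess: 7 − 6 = 1.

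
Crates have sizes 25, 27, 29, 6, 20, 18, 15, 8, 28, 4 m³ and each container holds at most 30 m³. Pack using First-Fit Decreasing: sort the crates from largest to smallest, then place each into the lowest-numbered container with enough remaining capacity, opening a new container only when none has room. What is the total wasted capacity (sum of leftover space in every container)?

30

Sorted descending: 29, 28, 27, 25, 20, 18, 15, 8, 6, 4.
29 m³ → container 1 (remaining 1 m³)
28 m³ → container 2 (remaining 2 m³)
27 m³ → container 3 (remaining 3 m³)
25 m³ → container 4 (remaining 5 m³)
20 m³ → container 5 (remaining 10 m³)
18 m³ → container 6 (remaining 12 m³)
15 m³ → container 7 (remaining 15 m³)
8 m³ → container 5 (remaining 2 m³)
6 m³ → container 6 (remaining 6 m³)
4 m³ → container 4 (remaining 1 m³)
7 containers × 30 m³ = 210 m³; used 180 m³; unused 30 m³.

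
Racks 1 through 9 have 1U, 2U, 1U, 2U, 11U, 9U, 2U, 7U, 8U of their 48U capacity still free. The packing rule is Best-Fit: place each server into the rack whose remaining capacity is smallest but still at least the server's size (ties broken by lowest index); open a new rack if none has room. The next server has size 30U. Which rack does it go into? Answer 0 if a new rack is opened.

No rack has ≥ 30U free, so a new rack is opened.

0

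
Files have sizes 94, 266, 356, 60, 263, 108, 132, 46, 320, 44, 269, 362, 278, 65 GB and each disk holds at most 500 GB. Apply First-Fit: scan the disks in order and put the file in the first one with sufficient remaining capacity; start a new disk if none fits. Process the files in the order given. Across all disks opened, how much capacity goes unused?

837

Put 94 GB in disk 1; 406 GB remain.
Put 266 GB in disk 1; 140 GB remain.
Put 356 GB in disk 2; 144 GB remain.
Put 60 GB in disk 1; 80 GB remain.
Put 263 GB in disk 3; 237 GB remain.
Put 108 GB in disk 2; 36 GB remain.
Put 132 GB in disk 3; 105 GB remain.
Put 46 GB in disk 1; 34 GB remain.
Put 320 GB in disk 4; 180 GB remain.
Put 44 GB in disk 3; 61 GB remain.
Put 269 GB in disk 5; 231 GB remain.
Put 362 GB in disk 6; 138 GB remain.
Put 278 GB in disk 7; 222 GB remain.
Put 65 GB in disk 4; 115 GB remain.
7 disks × 500 GB = 3500 GB; used 2663 GB; unused 837 GB.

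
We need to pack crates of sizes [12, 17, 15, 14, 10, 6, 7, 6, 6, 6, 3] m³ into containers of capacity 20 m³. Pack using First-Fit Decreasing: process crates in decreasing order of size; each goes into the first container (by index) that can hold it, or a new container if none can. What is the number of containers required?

Sorted descending: 17, 15, 14, 12, 10, 7, 6, 6, 6, 6, 3.
17 m³ → container 1 (remaining 3 m³)
15 m³ → container 2 (remaining 5 m³)
14 m³ → container 3 (remaining 6 m³)
12 m³ → container 4 (remaining 8 m³)
10 m³ → container 5 (remaining 10 m³)
7 m³ → container 4 (remaining 1 m³)
6 m³ → container 3 (remaining 0 m³)
6 m³ → container 5 (remaining 4 m³)
6 m³ → container 6 (remaining 14 m³)
6 m³ → container 6 (remaining 8 m³)
3 m³ → container 1 (remaining 0 m³)

6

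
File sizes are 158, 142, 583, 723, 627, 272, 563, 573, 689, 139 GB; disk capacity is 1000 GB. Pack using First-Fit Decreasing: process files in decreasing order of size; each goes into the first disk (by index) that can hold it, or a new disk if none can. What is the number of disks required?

6

Sorted descending: 723, 689, 627, 583, 573, 563, 272, 158, 142, 139.
disk 1: place 723 GB, 277 GB left
disk 2: place 689 GB, 311 GB left
disk 3: place 627 GB, 373 GB left
disk 4: place 583 GB, 417 GB left
disk 5: place 573 GB, 427 GB left
disk 6: place 563 GB, 437 GB left
disk 1: place 272 GB, 5 GB left
disk 2: place 158 GB, 153 GB left
disk 2: place 142 GB, 11 GB left
disk 3: place 139 GB, 234 GB left
Final disks: [723,272] [689,158,142] [627,139] [583] [573] [563].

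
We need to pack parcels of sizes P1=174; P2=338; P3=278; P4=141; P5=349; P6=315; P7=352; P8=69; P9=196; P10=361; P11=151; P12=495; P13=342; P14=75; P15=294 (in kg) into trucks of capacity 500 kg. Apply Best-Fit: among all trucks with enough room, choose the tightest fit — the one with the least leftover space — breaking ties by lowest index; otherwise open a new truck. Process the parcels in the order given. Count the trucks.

truck 1: place P1 (174 kg), 326 kg left
truck 2: place P2 (338 kg), 162 kg left
truck 1: place P3 (278 kg), 48 kg left
truck 2: place P4 (141 kg), 21 kg left
truck 3: place P5 (349 kg), 151 kg left
truck 4: place P6 (315 kg), 185 kg left
truck 5: place P7 (352 kg), 148 kg left
truck 5: place P8 (69 kg), 79 kg left
truck 6: place P9 (196 kg), 304 kg left
truck 7: place P10 (361 kg), 139 kg left
truck 3: place P11 (151 kg), 0 kg left
truck 8: place P12 (495 kg), 5 kg left
truck 9: place P13 (342 kg), 158 kg left
truck 5: place P14 (75 kg), 4 kg left
truck 6: place P15 (294 kg), 10 kg left
Final trucks: [174,278] [338,141] [349,151] [315] [352,69,75] [196,294] [361] [495] [342].

9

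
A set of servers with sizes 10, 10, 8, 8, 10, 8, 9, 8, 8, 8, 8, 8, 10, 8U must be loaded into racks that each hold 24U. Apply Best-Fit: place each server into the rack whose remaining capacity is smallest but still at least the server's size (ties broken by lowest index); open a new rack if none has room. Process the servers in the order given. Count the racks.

6

rack 1: place 10U, 14U left
rack 1: place 10U, 4U left
rack 2: place 8U, 16U left
rack 2: place 8U, 8U left
rack 3: place 10U, 14U left
rack 2: place 8U, 0U left
rack 3: place 9U, 5U left
rack 4: place 8U, 16U left
rack 4: place 8U, 8U left
rack 4: place 8U, 0U left
rack 5: place 8U, 16U left
rack 5: place 8U, 8U left
rack 6: place 10U, 14U left
rack 5: place 8U, 0U left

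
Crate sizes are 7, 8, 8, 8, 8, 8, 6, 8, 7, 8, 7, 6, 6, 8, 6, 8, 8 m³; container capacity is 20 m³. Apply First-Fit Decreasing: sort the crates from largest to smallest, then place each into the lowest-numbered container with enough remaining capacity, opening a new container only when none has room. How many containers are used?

8

Sorted descending: 8, 8, 8, 8, 8, 8, 8, 8, 8, 8, 7, 7, 7, 6, 6, 6, 6.
Put 8 m³ in container 1; 12 m³ remain.
Put 8 m³ in container 1; 4 m³ remain.
Put 8 m³ in container 2; 12 m³ remain.
Put 8 m³ in container 2; 4 m³ remain.
Put 8 m³ in container 3; 12 m³ remain.
Put 8 m³ in container 3; 4 m³ remain.
Put 8 m³ in container 4; 12 m³ remain.
Put 8 m³ in container 4; 4 m³ remain.
Put 8 m³ in container 5; 12 m³ remain.
Put 8 m³ in container 5; 4 m³ remain.
Put 7 m³ in container 6; 13 m³ remain.
Put 7 m³ in container 6; 6 m³ remain.
Put 7 m³ in container 7; 13 m³ remain.
Put 6 m³ in container 6; 0 m³ remain.
Put 6 m³ in container 7; 7 m³ remain.
Put 6 m³ in container 7; 1 m³ remain.
Put 6 m³ in container 8; 14 m³ remain.
Final containers: [8,8] [8,8] [8,8] [8,8] [8,8] [7,7,6] [7,6,6] [6].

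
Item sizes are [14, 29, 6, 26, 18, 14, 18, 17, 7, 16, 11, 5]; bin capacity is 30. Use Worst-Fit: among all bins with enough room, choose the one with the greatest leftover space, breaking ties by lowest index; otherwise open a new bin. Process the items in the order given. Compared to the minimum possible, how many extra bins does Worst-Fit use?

1

Worst-Fit: [14,6] [29] [26] [18] [14,7] [18] [17,5] [16,11] → 8 bins.
Total size 181; any packing needs at least ⌈181/30⌉ = 7 bins.
An optimal packing achieves that bound: [29] [26] [18,11] [18,7,5] [17,6] [16,14] [14] → 7 bins.
Excess: 8 − 7 = 1.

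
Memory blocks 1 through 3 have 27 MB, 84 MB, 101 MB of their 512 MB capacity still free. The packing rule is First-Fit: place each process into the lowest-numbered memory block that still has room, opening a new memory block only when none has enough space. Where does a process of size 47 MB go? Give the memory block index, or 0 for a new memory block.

2

Memory blocks with room: memory block 2 (84 MB), memory block 3 (101 MB).
The first with room is memory block 2.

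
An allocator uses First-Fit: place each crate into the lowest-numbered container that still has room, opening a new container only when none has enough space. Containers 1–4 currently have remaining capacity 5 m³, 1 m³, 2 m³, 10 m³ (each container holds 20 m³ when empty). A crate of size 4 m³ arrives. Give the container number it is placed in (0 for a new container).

Containers with room: container 1 (5 m³), container 4 (10 m³).
The first with room is container 1.

1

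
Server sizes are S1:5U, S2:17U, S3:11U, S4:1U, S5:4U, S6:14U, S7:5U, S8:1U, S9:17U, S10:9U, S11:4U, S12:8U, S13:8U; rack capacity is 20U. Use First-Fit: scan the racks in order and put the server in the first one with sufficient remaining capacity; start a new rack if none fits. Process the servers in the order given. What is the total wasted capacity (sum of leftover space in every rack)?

16

rack 1: place S1 (5U), 15U left
rack 2: place S2 (17U), 3U left
rack 1: place S3 (11U), 4U left
rack 1: place S4 (1U), 3U left
rack 3: place S5 (4U), 16U left
rack 3: place S6 (14U), 2U left
rack 4: place S7 (5U), 15U left
rack 1: place S8 (1U), 2U left
rack 5: place S9 (17U), 3U left
rack 4: place S10 (9U), 6U left
rack 4: place S11 (4U), 2U left
rack 6: place S12 (8U), 12U left
rack 6: place S13 (8U), 4U left
6 racks × 20U = 120U; used 104U; unused 16U.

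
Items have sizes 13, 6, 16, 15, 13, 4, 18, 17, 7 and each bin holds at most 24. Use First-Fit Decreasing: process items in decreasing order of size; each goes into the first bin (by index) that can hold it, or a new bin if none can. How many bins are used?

Sorted descending: 18, 17, 16, 15, 13, 13, 7, 6, 4.
bin 1: place 18, 6 left
bin 2: place 17, 7 left
bin 3: place 16, 8 left
bin 4: place 15, 9 left
bin 5: place 13, 11 left
bin 6: place 13, 11 left
bin 2: place 7, 0 left
bin 1: place 6, 0 left
bin 3: place 4, 4 left
Final bins: [18,6] [17,7] [16,4] [15] [13] [13].

6 bins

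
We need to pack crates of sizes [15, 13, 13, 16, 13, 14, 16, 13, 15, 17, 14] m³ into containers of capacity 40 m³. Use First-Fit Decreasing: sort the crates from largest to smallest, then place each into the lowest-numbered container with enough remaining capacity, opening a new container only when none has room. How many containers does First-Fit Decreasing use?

5

Sorted descending: 17, 16, 16, 15, 15, 14, 14, 13, 13, 13, 13.
17 m³ → container 1 (remaining 23 m³)
16 m³ → container 1 (remaining 7 m³)
16 m³ → container 2 (remaining 24 m³)
15 m³ → container 2 (remaining 9 m³)
15 m³ → container 3 (remaining 25 m³)
14 m³ → container 3 (remaining 11 m³)
14 m³ → container 4 (remaining 26 m³)
13 m³ → container 4 (remaining 13 m³)
13 m³ → container 4 (remaining 0 m³)
13 m³ → container 5 (remaining 27 m³)
13 m³ → container 5 (remaining 14 m³)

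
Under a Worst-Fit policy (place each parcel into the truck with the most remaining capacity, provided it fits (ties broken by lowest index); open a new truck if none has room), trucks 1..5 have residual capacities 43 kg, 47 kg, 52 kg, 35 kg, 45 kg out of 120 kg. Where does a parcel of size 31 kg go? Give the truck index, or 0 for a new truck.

3

Trucks with room: truck 1 (43 kg), truck 2 (47 kg), truck 3 (52 kg), truck 4 (35 kg), truck 5 (45 kg).
Most room is truck 3 with 52 kg free.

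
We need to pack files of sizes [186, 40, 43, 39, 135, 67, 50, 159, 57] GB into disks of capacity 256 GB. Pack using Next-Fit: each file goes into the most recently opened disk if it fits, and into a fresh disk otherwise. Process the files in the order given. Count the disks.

disk 1: place 186 GB, 70 GB left
disk 1: place 40 GB, 30 GB left
disk 2: place 43 GB, 213 GB left
disk 2: place 39 GB, 174 GB left
disk 2: place 135 GB, 39 GB left
disk 3: place 67 GB, 189 GB left
disk 3: place 50 GB, 139 GB left
disk 4: place 159 GB, 97 GB left
disk 4: place 57 GB, 40 GB left
Final disks: [186,40] [43,39,135] [67,50] [159,57].

4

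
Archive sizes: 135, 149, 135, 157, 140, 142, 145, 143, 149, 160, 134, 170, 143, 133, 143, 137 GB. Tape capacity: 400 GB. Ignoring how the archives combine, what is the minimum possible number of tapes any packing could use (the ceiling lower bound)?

Total size = 135 + 149 + 135 + 157 + 140 + 142 + 145 + 143 + 149 + 160 + 134 + 170 + 143 + 133 + 143 + 137 = 2315 GB.
⌈2315 / 400⌉ = 6.

6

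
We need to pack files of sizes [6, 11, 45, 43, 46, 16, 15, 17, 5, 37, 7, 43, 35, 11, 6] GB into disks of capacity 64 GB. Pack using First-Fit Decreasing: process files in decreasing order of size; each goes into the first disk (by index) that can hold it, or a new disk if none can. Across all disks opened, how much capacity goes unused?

Sorted descending: 46, 45, 43, 43, 37, 35, 17, 16, 15, 11, 11, 7, 6, 6, 5.
Put 46 GB in disk 1; 18 GB remain.
Put 45 GB in disk 2; 19 GB remain.
Put 43 GB in disk 3; 21 GB remain.
Put 43 GB in disk 4; 21 GB remain.
Put 37 GB in disk 5; 27 GB remain.
Put 35 GB in disk 6; 29 GB remain.
Put 17 GB in disk 1; 1 GB remain.
Put 16 GB in disk 2; 3 GB remain.
Put 15 GB in disk 3; 6 GB remain.
Put 11 GB in disk 4; 10 GB remain.
Put 11 GB in disk 5; 16 GB remain.
Put 7 GB in disk 4; 3 GB remain.
Put 6 GB in disk 3; 0 GB remain.
Put 6 GB in disk 5; 10 GB remain.
Put 5 GB in disk 5; 5 GB remain.
6 disks × 64 GB = 384 GB; used 343 GB; unused 41 GB.

41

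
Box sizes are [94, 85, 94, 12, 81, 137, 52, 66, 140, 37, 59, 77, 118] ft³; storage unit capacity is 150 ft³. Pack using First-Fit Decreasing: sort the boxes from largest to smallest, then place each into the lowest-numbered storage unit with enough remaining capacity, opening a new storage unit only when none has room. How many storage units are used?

8 storage units

Sorted descending: 140, 137, 118, 94, 94, 85, 81, 77, 66, 59, 52, 37, 12.
Put 140 ft³ in storage unit 1; 10 ft³ remain.
Put 137 ft³ in storage unit 2; 13 ft³ remain.
Put 118 ft³ in storage unit 3; 32 ft³ remain.
Put 94 ft³ in storage unit 4; 56 ft³ remain.
Put 94 ft³ in storage unit 5; 56 ft³ remain.
Put 85 ft³ in storage unit 6; 65 ft³ remain.
Put 81 ft³ in storage unit 7; 69 ft³ remain.
Put 77 ft³ in storage unit 8; 73 ft³ remain.
Put 66 ft³ in storage unit 7; 3 ft³ remain.
Put 59 ft³ in storage unit 6; 6 ft³ remain.
Put 52 ft³ in storage unit 4; 4 ft³ remain.
Put 37 ft³ in storage unit 5; 19 ft³ remain.
Put 12 ft³ in storage unit 2; 1 ft³ remain.
Final storage units: [140] [137,12] [118] [94,52] [94,37] [85,59] [81,66] [77].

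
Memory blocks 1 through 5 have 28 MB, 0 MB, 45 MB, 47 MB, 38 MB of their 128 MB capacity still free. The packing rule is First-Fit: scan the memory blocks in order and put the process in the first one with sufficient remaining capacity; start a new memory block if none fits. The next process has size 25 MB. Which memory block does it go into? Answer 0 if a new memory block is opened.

Memory blocks with room: memory block 1 (28 MB), memory block 3 (45 MB), memory block 4 (47 MB), memory block 5 (38 MB).
The first with room is memory block 1.

1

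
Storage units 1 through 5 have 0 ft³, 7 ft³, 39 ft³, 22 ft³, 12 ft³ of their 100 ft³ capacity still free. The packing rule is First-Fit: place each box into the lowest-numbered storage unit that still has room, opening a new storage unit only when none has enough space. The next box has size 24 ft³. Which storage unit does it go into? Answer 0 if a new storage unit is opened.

3

Storage units with room: storage unit 3 (39 ft³).
The first with room is storage unit 3.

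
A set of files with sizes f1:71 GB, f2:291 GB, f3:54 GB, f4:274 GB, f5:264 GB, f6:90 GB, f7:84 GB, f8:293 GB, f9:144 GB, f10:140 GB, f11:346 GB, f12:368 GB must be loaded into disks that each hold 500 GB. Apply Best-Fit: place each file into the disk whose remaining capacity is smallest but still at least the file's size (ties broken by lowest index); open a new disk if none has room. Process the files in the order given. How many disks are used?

Put f1 (71 GB) in disk 1; 429 GB remain.
Put f2 (291 GB) in disk 1; 138 GB remain.
Put f3 (54 GB) in disk 1; 84 GB remain.
Put f4 (274 GB) in disk 2; 226 GB remain.
Put f5 (264 GB) in disk 3; 236 GB remain.
Put f6 (90 GB) in disk 2; 136 GB remain.
Put f7 (84 GB) in disk 1; 0 GB remain.
Put f8 (293 GB) in disk 4; 207 GB remain.
Put f9 (144 GB) in disk 4; 63 GB remain.
Put f10 (140 GB) in disk 3; 96 GB remain.
Put f11 (346 GB) in disk 5; 154 GB remain.
Put f12 (368 GB) in disk 6; 132 GB remain.
Final disks: [71,291,54,84] [274,90] [264,140] [293,144] [346] [368].

6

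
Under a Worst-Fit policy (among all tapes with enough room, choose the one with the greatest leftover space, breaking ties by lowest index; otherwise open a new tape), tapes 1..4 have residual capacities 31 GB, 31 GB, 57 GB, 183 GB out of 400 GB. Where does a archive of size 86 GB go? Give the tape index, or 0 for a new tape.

Tapes with room: tape 4 (183 GB).
Most room is tape 4 with 183 GB free.

4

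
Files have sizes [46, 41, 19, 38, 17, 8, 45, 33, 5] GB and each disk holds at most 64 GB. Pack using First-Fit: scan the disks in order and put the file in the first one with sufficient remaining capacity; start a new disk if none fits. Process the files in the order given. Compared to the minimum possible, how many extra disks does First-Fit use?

First-Fit: [46,17] [41,19] [38,8,5] [45] [33] → 5 disks.
5 files exceed 32 GB (half the capacity), and no two of those can share a disk, so at least 5 disks are needed.
So 5 is already optimal.

0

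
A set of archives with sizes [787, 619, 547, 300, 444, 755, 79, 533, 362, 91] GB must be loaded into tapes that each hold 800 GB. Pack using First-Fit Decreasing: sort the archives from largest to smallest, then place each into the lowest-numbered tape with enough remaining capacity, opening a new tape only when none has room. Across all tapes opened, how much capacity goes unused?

1083

Sorted descending: 787, 755, 619, 547, 533, 444, 362, 300, 91, 79.
tape 1: place 787 GB, 13 GB left
tape 2: place 755 GB, 45 GB left
tape 3: place 619 GB, 181 GB left
tape 4: place 547 GB, 253 GB left
tape 5: place 533 GB, 267 GB left
tape 6: place 444 GB, 356 GB left
tape 7: place 362 GB, 438 GB left
tape 6: place 300 GB, 56 GB left
tape 3: place 91 GB, 90 GB left
tape 3: place 79 GB, 11 GB left
7 tapes × 800 GB = 5600 GB; used 4517 GB; unused 1083 GB.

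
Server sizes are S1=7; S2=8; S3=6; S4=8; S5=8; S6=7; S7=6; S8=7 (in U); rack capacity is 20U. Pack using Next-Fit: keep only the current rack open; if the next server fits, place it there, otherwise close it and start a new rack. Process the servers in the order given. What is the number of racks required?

S1 (7U) → rack 1 (remaining 13U)
S2 (8U) → rack 1 (remaining 5U)
S3 (6U) → rack 2 (remaining 14U)
S4 (8U) → rack 2 (remaining 6U)
S5 (8U) → rack 3 (remaining 12U)
S6 (7U) → rack 3 (remaining 5U)
S7 (6U) → rack 4 (remaining 14U)
S8 (7U) → rack 4 (remaining 7U)

4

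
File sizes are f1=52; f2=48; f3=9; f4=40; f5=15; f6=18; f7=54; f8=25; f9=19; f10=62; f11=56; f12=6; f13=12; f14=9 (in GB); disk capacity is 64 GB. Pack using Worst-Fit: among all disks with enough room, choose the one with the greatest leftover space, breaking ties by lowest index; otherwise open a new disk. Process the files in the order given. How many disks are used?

8 disks

f1 (52 GB) → disk 1 (remaining 12 GB)
f2 (48 GB) → disk 2 (remaining 16 GB)
f3 (9 GB) → disk 2 (remaining 7 GB)
f4 (40 GB) → disk 3 (remaining 24 GB)
f5 (15 GB) → disk 3 (remaining 9 GB)
f6 (18 GB) → disk 4 (remaining 46 GB)
f7 (54 GB) → disk 5 (remaining 10 GB)
f8 (25 GB) → disk 4 (remaining 21 GB)
f9 (19 GB) → disk 4 (remaining 2 GB)
f10 (62 GB) → disk 6 (remaining 2 GB)
f11 (56 GB) → disk 7 (remaining 8 GB)
f12 (6 GB) → disk 1 (remaining 6 GB)
f13 (12 GB) → disk 8 (remaining 52 GB)
f14 (9 GB) → disk 8 (remaining 43 GB)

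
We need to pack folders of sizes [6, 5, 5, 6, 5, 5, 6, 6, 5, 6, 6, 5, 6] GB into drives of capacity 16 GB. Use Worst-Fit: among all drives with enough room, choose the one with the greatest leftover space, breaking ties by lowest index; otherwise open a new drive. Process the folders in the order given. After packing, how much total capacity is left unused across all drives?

6 GB → drive 1 (remaining 10 GB)
5 GB → drive 1 (remaining 5 GB)
5 GB → drive 1 (remaining 0 GB)
6 GB → drive 2 (remaining 10 GB)
5 GB → drive 2 (remaining 5 GB)
5 GB → drive 2 (remaining 0 GB)
6 GB → drive 3 (remaining 10 GB)
6 GB → drive 3 (remaining 4 GB)
5 GB → drive 4 (remaining 11 GB)
6 GB → drive 4 (remaining 5 GB)
6 GB → drive 5 (remaining 10 GB)
5 GB → drive 5 (remaining 5 GB)
6 GB → drive 6 (remaining 10 GB)
6 drives × 16 GB = 96 GB; used 72 GB; unused 24 GB.

24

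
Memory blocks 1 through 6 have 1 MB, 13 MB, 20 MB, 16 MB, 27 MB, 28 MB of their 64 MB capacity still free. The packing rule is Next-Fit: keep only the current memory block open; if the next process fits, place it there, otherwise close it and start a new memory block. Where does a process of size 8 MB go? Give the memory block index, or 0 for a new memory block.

Next-Fit only looks at memory block 6, which has 28 MB free.
8 MB fits there.

6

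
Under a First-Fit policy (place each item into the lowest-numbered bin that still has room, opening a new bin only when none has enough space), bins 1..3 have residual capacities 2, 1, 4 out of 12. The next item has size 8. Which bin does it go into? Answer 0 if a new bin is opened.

No bin has ≥ 8 free, so a new bin is opened.

0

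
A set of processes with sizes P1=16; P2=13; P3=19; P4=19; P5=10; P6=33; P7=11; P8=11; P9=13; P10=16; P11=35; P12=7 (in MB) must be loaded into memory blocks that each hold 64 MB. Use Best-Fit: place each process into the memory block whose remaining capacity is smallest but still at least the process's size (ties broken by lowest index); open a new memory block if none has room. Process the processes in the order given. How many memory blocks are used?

4

memory block 1: place P1 (16 MB), 48 MB left
memory block 1: place P2 (13 MB), 35 MB left
memory block 1: place P3 (19 MB), 16 MB left
memory block 2: place P4 (19 MB), 45 MB left
memory block 1: place P5 (10 MB), 6 MB left
memory block 2: place P6 (33 MB), 12 MB left
memory block 2: place P7 (11 MB), 1 MB left
memory block 3: place P8 (11 MB), 53 MB left
memory block 3: place P9 (13 MB), 40 MB left
memory block 3: place P10 (16 MB), 24 MB left
memory block 4: place P11 (35 MB), 29 MB left
memory block 3: place P12 (7 MB), 17 MB left
Final memory blocks: [16,13,19,10] [19,33,11] [11,13,16,7] [35].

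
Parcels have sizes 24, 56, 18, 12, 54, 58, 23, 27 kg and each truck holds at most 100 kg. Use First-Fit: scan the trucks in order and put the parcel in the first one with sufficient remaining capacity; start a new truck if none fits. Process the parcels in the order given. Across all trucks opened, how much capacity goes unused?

truck 1: place 24 kg, 76 kg left
truck 1: place 56 kg, 20 kg left
truck 1: place 18 kg, 2 kg left
truck 2: place 12 kg, 88 kg left
truck 2: place 54 kg, 34 kg left
truck 3: place 58 kg, 42 kg left
truck 2: place 23 kg, 11 kg left
truck 3: place 27 kg, 15 kg left
3 trucks × 100 kg = 300 kg; used 272 kg; unused 28 kg.

28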